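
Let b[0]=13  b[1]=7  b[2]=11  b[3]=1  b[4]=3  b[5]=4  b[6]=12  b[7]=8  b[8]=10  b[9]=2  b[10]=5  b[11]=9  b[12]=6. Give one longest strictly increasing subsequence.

Patience tails give the LIS length; then backtrack through the dp parents:
13 → extends → [13]
7 → replaces 13 → [7]
11 → extends → [7, 11]
1 → replaces 7 → [1, 11]
3 → replaces 11 → [1, 3]
4 → extends → [1, 3, 4]
12 → extends → [1, 3, 4, 12]
8 → replaces 12 → [1, 3, 4, 8]
10 → extends → [1, 3, 4, 8, 10]
2 → replaces 3 → [1, 2, 4, 8, 10]
5 → replaces 8 → [1, 2, 4, 5, 10]
9 → replaces 10 → [1, 2, 4, 5, 9]
6 → replaces 9 → [1, 2, 4, 5, 6]
Length 5; one witness is 1, 3, 4, 8, 10.

1, 3, 4, 8, 10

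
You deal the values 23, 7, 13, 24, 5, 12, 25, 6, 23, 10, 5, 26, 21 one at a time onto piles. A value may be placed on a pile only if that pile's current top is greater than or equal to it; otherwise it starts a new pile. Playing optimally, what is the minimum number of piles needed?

Place each on the leftmost legal pile:
23 → new pile 1 (tops now [23])
7 → pile 1 (tops now [7])
13 → new pile 2 (tops now [7, 13])
24 → new pile 3 (tops now [7, 13, 24])
5 → pile 1 (tops now [5, 13, 24])
12 → pile 2 (tops now [5, 12, 24])
25 → new pile 4 (tops now [5, 12, 24, 25])
6 → pile 2 (tops now [5, 6, 24, 25])
23 → pile 3 (tops now [5, 6, 23, 25])
10 → pile 3 (tops now [5, 6, 10, 25])
5 → pile 1 (tops now [5, 6, 10, 25])
26 → new pile 5 (tops now [5, 6, 10, 25, 26])
21 → pile 4 (tops now [5, 6, 10, 21, 26])
Five piles.

5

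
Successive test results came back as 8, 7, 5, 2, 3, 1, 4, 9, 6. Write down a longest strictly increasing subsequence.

Patience tails give the LIS length; then backtrack through the dp parents:
8 → extends → [8]
7 → replaces 8 → [7]
5 → replaces 7 → [5]
2 → replaces 5 → [2]
3 → extends → [2, 3]
1 → replaces 2 → [1, 3]
4 → extends → [1, 3, 4]
9 → extends → [1, 3, 4, 9]
6 → replaces 9 → [1, 3, 4, 6]
Length 4; one witness is 2, 3, 4, 9.

2, 3, 4, 9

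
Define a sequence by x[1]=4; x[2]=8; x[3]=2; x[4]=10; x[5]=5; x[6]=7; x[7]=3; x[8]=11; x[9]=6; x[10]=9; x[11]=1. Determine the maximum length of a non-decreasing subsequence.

Track the smallest tail for each achievable length (allowing ties):
4 → extends → [4]
8 → extends → [4, 8]
2 → replaces 4 → [2, 8]
10 → extends → [2, 8, 10]
5 → replaces 8 → [2, 5, 10]
7 → replaces 10 → [2, 5, 7]
3 → replaces 5 → [2, 3, 7]
11 → extends → [2, 3, 7, 11]
6 → replaces 7 → [2, 3, 6, 11]
9 → replaces 11 → [2, 3, 6, 9]
1 → replaces 2 → [1, 3, 6, 9]
Four tails, so the longest non-decreasing subsequence has length 4 (e.g. 4, 8, 10, 11).

4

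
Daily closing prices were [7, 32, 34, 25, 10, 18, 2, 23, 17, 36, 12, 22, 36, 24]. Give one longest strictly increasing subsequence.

Patience tails give the LIS length; then backtrack through the dp parents:
7 → extends → [7]
32 → extends → [7, 32]
34 → extends → [7, 32, 34]
25 → replaces 32 → [7, 25, 34]
10 → replaces 25 → [7, 10, 34]
18 → replaces 34 → [7, 10, 18]
2 → replaces 7 → [2, 10, 18]
23 → extends → [2, 10, 18, 23]
17 → replaces 18 → [2, 10, 17, 23]
36 → extends → [2, 10, 17, 23, 36]
12 → replaces 17 → [2, 10, 12, 23, 36]
22 → replaces 23 → [2, 10, 12, 22, 36]
36 → already a tail → [2, 10, 12, 22, 36]
24 → replaces 36 → [2, 10, 12, 22, 24]
Length 5; one witness is 7, 10, 18, 23, 36.

7, 10, 18, 23, 36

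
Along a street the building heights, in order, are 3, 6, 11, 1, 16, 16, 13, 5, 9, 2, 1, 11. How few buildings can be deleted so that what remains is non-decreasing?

Fewest deletions = n − (longest non-decreasing subsequence).
Patience tails:
3 → extends → [3]
6 → extends → [3, 6]
11 → extends → [3, 6, 11]
1 → replaces 3 → [1, 6, 11]
16 → extends → [1, 6, 11, 16]
16 → extends → [1, 6, 11, 16, 16]
13 → replaces 16 → [1, 6, 11, 13, 16]
5 → replaces 6 → [1, 5, 11, 13, 16]
9 → replaces 11 → [1, 5, 9, 13, 16]
2 → replaces 5 → [1, 2, 9, 13, 16]
1 → replaces 2 → [1, 1, 9, 13, 16]
11 → replaces 13 → [1, 1, 9, 11, 16]
Longest non-decreasing subsequence has length 5, so deletions = 12 − 5 = 7.

7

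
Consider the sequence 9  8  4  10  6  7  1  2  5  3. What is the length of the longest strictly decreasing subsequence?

Let dp[i] be the longest strictly decreasing subsequence ending at i:
i:      1  2  3  4  5  6  7  8  9 10
a[i]:   9  8  4 10  6  7  1  2  5  3
dp:     1  2  3  1  3  3  4  4  4  5
Maximum is 5.

5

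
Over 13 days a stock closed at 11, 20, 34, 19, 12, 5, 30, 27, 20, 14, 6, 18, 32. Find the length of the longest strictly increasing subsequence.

5

Let dp[i] be the length of the longest such subsequence ending at index i:
i:      1  2  3  4  5  6  7  8  9 10 11 12 13
a[i]:  11 20 34 19 12  5 30 27 20 14  6 18 32
dp:     1  2  3  2  2  1  3  3  3  3  2  4  5
Maximum dp value is 5.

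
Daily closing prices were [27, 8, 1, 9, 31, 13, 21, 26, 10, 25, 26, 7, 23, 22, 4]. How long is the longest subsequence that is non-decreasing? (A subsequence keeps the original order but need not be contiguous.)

6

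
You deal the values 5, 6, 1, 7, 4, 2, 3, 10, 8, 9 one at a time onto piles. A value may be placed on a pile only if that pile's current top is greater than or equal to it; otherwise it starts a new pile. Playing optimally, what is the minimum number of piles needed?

The minimum number of non-increasing subsequences covering a sequence equals the length of its longest strictly increasing subsequence.
LIS length is 5 (e.g. 5, 6, 7, 8, 9), so 5 piles are needed.

5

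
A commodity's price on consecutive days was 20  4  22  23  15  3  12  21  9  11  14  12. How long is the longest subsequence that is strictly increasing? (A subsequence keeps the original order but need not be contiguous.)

Let dp[i] be the length of the longest such subsequence ending at index i:
i:      1  2  3  4  5  6  7  8  9 10 11 12
a[i]:  20  4 22 23 15  3 12 21  9 11 14 12
dp:     1  1  2  3  2  1  2  3  2  3  4  4
Maximum dp value is 4.

4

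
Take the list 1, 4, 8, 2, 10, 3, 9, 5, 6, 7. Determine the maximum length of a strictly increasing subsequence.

6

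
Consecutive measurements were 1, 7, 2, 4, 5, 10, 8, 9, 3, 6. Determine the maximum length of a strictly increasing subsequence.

6

Track the smallest tail for each achievable length (strict):
1 → extends → [1]
7 → extends → [1, 7]
2 → replaces 7 → [1, 2]
4 → extends → [1, 2, 4]
5 → extends → [1, 2, 4, 5]
10 → extends → [1, 2, 4, 5, 10]
8 → replaces 10 → [1, 2, 4, 5, 8]
9 → extends → [1, 2, 4, 5, 8, 9]
3 → replaces 4 → [1, 2, 3, 5, 8, 9]
6 → replaces 8 → [1, 2, 3, 5, 6, 9]
Six tails, so the longest strictly increasing subsequence has length 6 (e.g. 1, 2, 4, 5, 8, 9).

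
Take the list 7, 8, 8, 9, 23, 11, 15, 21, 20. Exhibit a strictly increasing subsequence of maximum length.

7, 8, 9, 11, 15, 21

Patience tails give the LIS length; then backtrack through the dp parents:
7 → extends → [7]
8 → extends → [7, 8]
8 → already a tail → [7, 8]
9 → extends → [7, 8, 9]
23 → extends → [7, 8, 9, 23]
11 → replaces 23 → [7, 8, 9, 11]
15 → extends → [7, 8, 9, 11, 15]
21 → extends → [7, 8, 9, 11, 15, 21]
20 → replaces 21 → [7, 8, 9, 11, 15, 20]
Length 6; one witness is 7, 8, 9, 11, 15, 21.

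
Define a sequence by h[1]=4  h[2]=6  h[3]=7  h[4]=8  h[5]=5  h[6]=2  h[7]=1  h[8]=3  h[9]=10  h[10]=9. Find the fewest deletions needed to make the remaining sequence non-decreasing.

Fewest deletions = n − (longest non-decreasing subsequence).
i:      1  2  3  4  5  6  7  8  9 10
h[i]:   4  6  7  8  5  2  1  3 10  9
dp:     1  2  3  4  2  1  1  2  5  5
max dp = 5, so deletions = 10 − 5 = 5.

5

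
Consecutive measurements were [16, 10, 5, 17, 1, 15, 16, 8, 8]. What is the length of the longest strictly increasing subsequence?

3

Let dp[i] be the length of the longest such subsequence ending at index i:
i:      1  2  3  4  5  6  7  8  9
a[i]:  16 10  5 17  1 15 16  8  8
dp:     1  1  1  2  1  2  3  2  2
Maximum dp value is 3.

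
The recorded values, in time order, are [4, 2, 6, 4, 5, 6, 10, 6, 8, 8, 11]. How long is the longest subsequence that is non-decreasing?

Track the smallest tail for each achievable length (allowing ties):
4 → extends → [4]
2 → replaces 4 → [2]
6 → extends → [2, 6]
4 → replaces 6 → [2, 4]
5 → extends → [2, 4, 5]
6 → extends → [2, 4, 5, 6]
10 → extends → [2, 4, 5, 6, 10]
6 → replaces 10 → [2, 4, 5, 6, 6]
8 → extends → [2, 4, 5, 6, 6, 8]
8 → extends → [2, 4, 5, 6, 6, 8, 8]
11 → extends → [2, 4, 5, 6, 6, 8, 8, 11]
Eight tails, so the longest non-decreasing subsequence has length 8 (e.g. 4, 4, 5, 6, 6, 8, 8, 11).

8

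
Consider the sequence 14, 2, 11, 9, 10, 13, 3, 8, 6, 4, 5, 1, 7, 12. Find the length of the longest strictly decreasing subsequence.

Let dp[i] be the longest strictly decreasing subsequence ending at i:
i:      1  2  3  4  5  6  7  8  9 10 11 12 13 14
a[i]:  14  2 11  9 10 13  3  8  6  4  5  1  7 12
dp:     1  2  2  3  3  2  4  4  5  6  6  7  5  3
Maximum is 7.

7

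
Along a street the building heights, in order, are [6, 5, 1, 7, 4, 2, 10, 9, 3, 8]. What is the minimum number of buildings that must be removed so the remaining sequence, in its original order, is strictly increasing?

6

Fewest deletions = n − (longest strictly increasing subsequence).
Patience tails:
6 → extends → [6]
5 → replaces 6 → [5]
1 → replaces 5 → [1]
7 → extends → [1, 7]
4 → replaces 7 → [1, 4]
2 → replaces 4 → [1, 2]
10 → extends → [1, 2, 10]
9 → replaces 10 → [1, 2, 9]
3 → replaces 9 → [1, 2, 3]
8 → extends → [1, 2, 3, 8]
Longest strictly increasing subsequence has length 4, so deletions = 10 − 4 = 6.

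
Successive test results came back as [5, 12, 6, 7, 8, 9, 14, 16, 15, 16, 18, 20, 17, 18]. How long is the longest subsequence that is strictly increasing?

Track the smallest tail for each achievable length (strict):
5 → extends → [5]
12 → extends → [5, 12]
6 → replaces 12 → [5, 6]
7 → extends → [5, 6, 7]
8 → extends → [5, 6, 7, 8]
9 → extends → [5, 6, 7, 8, 9]
14 → extends → [5, 6, 7, 8, 9, 14]
16 → extends → [5, 6, 7, 8, 9, 14, 16]
15 → replaces 16 → [5, 6, 7, 8, 9, 14, 15]
16 → extends → [5, 6, 7, 8, 9, 14, 15, 16]
18 → extends → [5, 6, 7, 8, 9, 14, 15, 16, 18]
20 → extends → [5, 6, 7, 8, 9, 14, 15, 16, 18, 20]
17 → replaces 18 → [5, 6, 7, 8, 9, 14, 15, 16, 17, 20]
18 → replaces 20 → [5, 6, 7, 8, 9, 14, 15, 16, 17, 18]
Ten tails, so the longest strictly increasing subsequence has length 10 (e.g. 5, 6, 7, 8, 9, 14, 15, 16, 18, 20).

10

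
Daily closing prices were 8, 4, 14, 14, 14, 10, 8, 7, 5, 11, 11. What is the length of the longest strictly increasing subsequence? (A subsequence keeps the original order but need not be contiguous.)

3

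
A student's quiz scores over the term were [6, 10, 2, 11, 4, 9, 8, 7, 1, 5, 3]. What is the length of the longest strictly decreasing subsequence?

6

Negate each value so 'decreasing' becomes 'increasing', then run patience tails on the negated sequence:
-6 → extends → [-6]
-10 → replaces -6 → [-10]
-2 → extends → [-10, -2]
-11 → replaces -10 → [-11, -2]
-4 → replaces -2 → [-11, -4]
-9 → replaces -4 → [-11, -9]
-8 → extends → [-11, -9, -8]
-7 → extends → [-11, -9, -8, -7]
-1 → extends → [-11, -9, -8, -7, -1]
-5 → replaces -1 → [-11, -9, -8, -7, -5]
-3 → extends → [-11, -9, -8, -7, -5, -3]
Six tails, so the longest strictly decreasing subsequence of the original has length 6.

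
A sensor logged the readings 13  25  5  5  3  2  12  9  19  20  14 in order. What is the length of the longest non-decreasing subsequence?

5

Let dp[i] be the length of the longest such subsequence ending at index i:
i:      1  2  3  4  5  6  7  8  9 10 11
a[i]:  13 25  5  5  3  2 12  9 19 20 14
dp:     1  2  1  2  1  1  3  3  4  5  4
Maximum dp value is 5.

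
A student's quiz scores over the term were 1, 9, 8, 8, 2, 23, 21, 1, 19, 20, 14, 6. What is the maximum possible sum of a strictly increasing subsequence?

Let S[i] be the best sum of a strictly increasing subsequence ending at i:
i:      1  2  3  4  5  6  7  8  9 10 11 12
a[i]:   1  9  8  8  2 23 21  1 19 20 14  6
S:      1 10  9  9  3 33 31  1 29 49 24  9
Maximum is 49 (e.g. 1 + 9 + 19 + 20).

49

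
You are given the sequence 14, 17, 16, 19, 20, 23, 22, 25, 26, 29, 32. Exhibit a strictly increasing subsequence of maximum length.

Patience tails give the LIS length; then backtrack through the dp parents:
14 → extends → [14]
17 → extends → [14, 17]
16 → replaces 17 → [14, 16]
19 → extends → [14, 16, 19]
20 → extends → [14, 16, 19, 20]
23 → extends → [14, 16, 19, 20, 23]
22 → replaces 23 → [14, 16, 19, 20, 22]
25 → extends → [14, 16, 19, 20, 22, 25]
26 → extends → [14, 16, 19, 20, 22, 25, 26]
29 → extends → [14, 16, 19, 20, 22, 25, 26, 29]
32 → extends → [14, 16, 19, 20, 22, 25, 26, 29, 32]
Length 9; one witness is 14, 17, 19, 20, 23, 25, 26, 29, 32.

14, 17, 19, 20, 23, 25, 26, 29, 32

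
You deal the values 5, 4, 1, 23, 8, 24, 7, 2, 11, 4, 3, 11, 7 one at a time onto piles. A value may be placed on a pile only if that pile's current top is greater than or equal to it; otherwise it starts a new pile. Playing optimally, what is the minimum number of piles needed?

4

Place each on the leftmost legal pile:
5 → new pile 1 (tops now [5])
4 → pile 1 (tops now [4])
1 → pile 1 (tops now [1])
23 → new pile 2 (tops now [1, 23])
8 → pile 2 (tops now [1, 8])
24 → new pile 3 (tops now [1, 8, 24])
7 → pile 2 (tops now [1, 7, 24])
2 → pile 2 (tops now [1, 2, 24])
11 → pile 3 (tops now [1, 2, 11])
4 → pile 3 (tops now [1, 2, 4])
3 → pile 3 (tops now [1, 2, 3])
11 → new pile 4 (tops now [1, 2, 3, 11])
7 → pile 4 (tops now [1, 2, 3, 7])
Four piles.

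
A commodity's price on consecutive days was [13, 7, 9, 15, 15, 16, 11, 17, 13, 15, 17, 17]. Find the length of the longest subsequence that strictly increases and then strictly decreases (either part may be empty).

6

inc[i] = longest strictly increasing subsequence ending at i; dec[i] = longest strictly decreasing subsequence starting at i:
i:      1  2  3  4  5  6  7  8  9 10 11 12
a[i]:  13  7  9 15 15 16 11 17 13 15 17 17
inc:    1  1  2  3  3  4  3  5  4  5  6  6
dec:    2  1  1  2  2  2  1  2  1  1  1  1
Best peak at i=8 (value 17): inc=5, dec=2, length 5+2−1 = 6.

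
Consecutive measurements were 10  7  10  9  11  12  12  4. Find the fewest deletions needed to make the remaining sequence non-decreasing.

Fewest deletions = n − (longest non-decreasing subsequence).
i:      1  2  3  4  5  6  7  8
a[i]:  10  7 10  9 11 12 12  4
dp:     1  1  2  2  3  4  5  1
max dp = 5, so deletions = 8 − 5 = 3.

3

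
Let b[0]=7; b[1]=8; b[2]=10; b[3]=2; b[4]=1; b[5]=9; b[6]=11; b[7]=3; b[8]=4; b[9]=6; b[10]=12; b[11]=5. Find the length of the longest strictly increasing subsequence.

Let dp[i] be the length of the longest such subsequence ending at index i:
i:      0  1  2  3  4  5  6  7  8  9 10 11
b[i]:   7  8 10  2  1  9 11  3  4  6 12  5
dp:     1  2  3  1  1  3  4  2  3  4  5  4
Maximum dp value is 5.

5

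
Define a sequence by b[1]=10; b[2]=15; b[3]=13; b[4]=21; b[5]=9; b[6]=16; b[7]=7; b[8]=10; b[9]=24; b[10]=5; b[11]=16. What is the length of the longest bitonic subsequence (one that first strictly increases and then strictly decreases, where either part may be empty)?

6

inc[i] = longest strictly increasing subsequence ending at i; dec[i] = longest strictly decreasing subsequence starting at i:
i:      1  2  3  4  5  6  7  8  9 10 11
b[i]:  10 15 13 21  9 16  7 10 24  5 16
inc:    1  2  2  3  1  3  1  2  4  1  3
dec:    4  5  4  4  3  3  2  2  2  1  1
Best peak at i=2 (value 15): inc=2, dec=5, length 2+5−1 = 6.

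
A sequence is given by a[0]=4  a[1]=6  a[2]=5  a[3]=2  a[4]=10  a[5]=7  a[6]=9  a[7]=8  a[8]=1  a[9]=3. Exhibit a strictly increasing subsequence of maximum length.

Patience tails give the LIS length; then backtrack through the dp parents:
4 → extends → [4]
6 → extends → [4, 6]
5 → replaces 6 → [4, 5]
2 → replaces 4 → [2, 5]
10 → extends → [2, 5, 10]
7 → replaces 10 → [2, 5, 7]
9 → extends → [2, 5, 7, 9]
8 → replaces 9 → [2, 5, 7, 8]
1 → replaces 2 → [1, 5, 7, 8]
3 → replaces 5 → [1, 3, 7, 8]
Length 4; one witness is 4, 6, 7, 9.

4, 6, 7, 9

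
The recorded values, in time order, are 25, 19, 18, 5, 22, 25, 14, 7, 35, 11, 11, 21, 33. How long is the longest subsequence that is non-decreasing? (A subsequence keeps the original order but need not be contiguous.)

6

Let dp[i] be the length of the longest such subsequence ending at index i:
i:      1  2  3  4  5  6  7  8  9 10 11 12 13
a[i]:  25 19 18  5 22 25 14  7 35 11 11 21 33
dp:     1  1  1  1  2  3  2  2  4  3  4  5  6
Maximum dp value is 6.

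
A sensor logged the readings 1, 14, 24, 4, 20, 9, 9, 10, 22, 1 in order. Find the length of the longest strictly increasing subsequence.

5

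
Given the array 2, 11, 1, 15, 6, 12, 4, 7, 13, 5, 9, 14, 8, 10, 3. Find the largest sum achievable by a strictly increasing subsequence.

Let S[i] be the best sum of a strictly increasing subsequence ending at i:
i:      1  2  3  4  5  6  7  8  9 10 11 12 13 14 15
a[i]:   2 11  1 15  6 12  4  7 13  5  9 14  8 10  3
S:      2 13  1 28  8 25  6 15 38 11 24 52 23 34  5
Maximum is 52 (e.g. 2 + 11 + 12 + 13 + 14).

52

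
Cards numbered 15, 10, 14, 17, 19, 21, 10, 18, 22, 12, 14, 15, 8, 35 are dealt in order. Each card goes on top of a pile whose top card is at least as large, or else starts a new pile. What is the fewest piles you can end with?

7

Place each on the leftmost legal pile:
15 → new pile 1 (tops now [15])
10 → pile 1 (tops now [10])
14 → new pile 2 (tops now [10, 14])
17 → new pile 3 (tops now [10, 14, 17])
19 → new pile 4 (tops now [10, 14, 17, 19])
21 → new pile 5 (tops now [10, 14, 17, 19, 21])
10 → pile 1 (tops now [10, 14, 17, 19, 21])
18 → pile 4 (tops now [10, 14, 17, 18, 21])
22 → new pile 6 (tops now [10, 14, 17, 18, 21, 22])
12 → pile 2 (tops now [10, 12, 17, 18, 21, 22])
14 → pile 3 (tops now [10, 12, 14, 18, 21, 22])
15 → pile 4 (tops now [10, 12, 14, 15, 21, 22])
8 → pile 1 (tops now [8, 12, 14, 15, 21, 22])
35 → new pile 7 (tops now [8, 12, 14, 15, 21, 22, 35])
Seven piles.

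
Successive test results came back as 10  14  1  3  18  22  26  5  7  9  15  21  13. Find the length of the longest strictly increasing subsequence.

7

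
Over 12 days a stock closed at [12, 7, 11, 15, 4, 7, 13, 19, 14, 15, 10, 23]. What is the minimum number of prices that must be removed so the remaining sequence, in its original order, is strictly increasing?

Fewest deletions = n − (longest strictly increasing subsequence).
Patience tails:
12 → extends → [12]
7 → replaces 12 → [7]
11 → extends → [7, 11]
15 → extends → [7, 11, 15]
4 → replaces 7 → [4, 11, 15]
7 → replaces 11 → [4, 7, 15]
13 → replaces 15 → [4, 7, 13]
19 → extends → [4, 7, 13, 19]
14 → replaces 19 → [4, 7, 13, 14]
15 → extends → [4, 7, 13, 14, 15]
10 → replaces 13 → [4, 7, 10, 14, 15]
23 → extends → [4, 7, 10, 14, 15, 23]
Longest strictly increasing subsequence has length 6, so deletions = 12 − 6 = 6.

6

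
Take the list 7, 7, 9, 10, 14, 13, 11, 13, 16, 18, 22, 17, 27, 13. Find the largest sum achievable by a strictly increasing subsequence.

Let S[i] be the best sum of a strictly increasing subsequence ending at i:
i:       1   2   3   4   5   6   7   8   9  10  11  12  13  14
a[i]:    7   7   9  10  14  13  11  13  16  18  22  17  27  13
S:       7   7  16  26  40  39  37  50  66  84 106  83 133  50
Maximum is 133 (e.g. 7 + 9 + 10 + 11 + 13 + 16 + 18 + 22 + 27).

133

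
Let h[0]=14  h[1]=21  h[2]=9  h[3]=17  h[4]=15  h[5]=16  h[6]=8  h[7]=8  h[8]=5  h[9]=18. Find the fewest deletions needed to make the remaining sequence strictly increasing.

6

Fewest deletions = n − (longest strictly increasing subsequence).
Patience tails:
14 → extends → [14]
21 → extends → [14, 21]
9 → replaces 14 → [9, 21]
17 → replaces 21 → [9, 17]
15 → replaces 17 → [9, 15]
16 → extends → [9, 15, 16]
8 → replaces 9 → [8, 15, 16]
8 → already a tail → [8, 15, 16]
5 → replaces 8 → [5, 15, 16]
18 → extends → [5, 15, 16, 18]
Longest strictly increasing subsequence has length 4, so deletions = 10 − 4 = 6.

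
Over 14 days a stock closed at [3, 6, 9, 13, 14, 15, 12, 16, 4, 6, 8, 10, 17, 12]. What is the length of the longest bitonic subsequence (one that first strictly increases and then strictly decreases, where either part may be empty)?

inc[i] = longest strictly increasing subsequence ending at i; dec[i] = longest strictly decreasing subsequence starting at i:
i:      1  2  3  4  5  6  7  8  9 10 11 12 13 14
a[i]:   3  6  9 13 14 15 12 16  4  6  8 10 17 12
inc:    1  2  3  4  5  6  4  7  2  3  4  5  8  6
dec:    1  2  2  3  3  3  2  2  1  1  1  1  2  1
Best peak at i=13 (value 17): inc=8, dec=2, length 8+2−1 = 9.

9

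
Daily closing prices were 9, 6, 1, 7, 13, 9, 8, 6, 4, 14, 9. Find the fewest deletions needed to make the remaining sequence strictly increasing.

7

Fewest deletions = n − (longest strictly increasing subsequence).
i:      1  2  3  4  5  6  7  8  9 10 11
a[i]:   9  6  1  7 13  9  8  6  4 14  9
dp:     1  1  1  2  3  3  3  2  2  4  4
max dp = 4, so deletions = 11 − 4 = 7.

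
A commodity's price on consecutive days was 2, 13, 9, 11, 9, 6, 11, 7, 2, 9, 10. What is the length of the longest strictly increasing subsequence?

5

Track the smallest tail for each achievable length (strict):
2 → extends → [2]
13 → extends → [2, 13]
9 → replaces 13 → [2, 9]
11 → extends → [2, 9, 11]
9 → already a tail → [2, 9, 11]
6 → replaces 9 → [2, 6, 11]
11 → already a tail → [2, 6, 11]
7 → replaces 11 → [2, 6, 7]
2 → already a tail → [2, 6, 7]
9 → extends → [2, 6, 7, 9]
10 → extends → [2, 6, 7, 9, 10]
Five tails, so the longest strictly increasing subsequence has length 5 (e.g. 2, 6, 7, 9, 10).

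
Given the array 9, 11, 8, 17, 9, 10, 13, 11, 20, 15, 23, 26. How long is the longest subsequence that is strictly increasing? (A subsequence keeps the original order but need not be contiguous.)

7

Let dp[i] be the length of the longest such subsequence ending at index i:
i:      1  2  3  4  5  6  7  8  9 10 11 12
a[i]:   9 11  8 17  9 10 13 11 20 15 23 26
dp:     1  2  1  3  2  3  4  4  5  5  6  7
Maximum dp value is 7.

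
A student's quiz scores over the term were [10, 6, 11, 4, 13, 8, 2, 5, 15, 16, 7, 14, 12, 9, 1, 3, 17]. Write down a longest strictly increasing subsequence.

Patience tails give the LIS length; then backtrack through the dp parents:
10 → extends → [10]
6 → replaces 10 → [6]
11 → extends → [6, 11]
4 → replaces 6 → [4, 11]
13 → extends → [4, 11, 13]
8 → replaces 11 → [4, 8, 13]
2 → replaces 4 → [2, 8, 13]
5 → replaces 8 → [2, 5, 13]
15 → extends → [2, 5, 13, 15]
16 → extends → [2, 5, 13, 15, 16]
7 → replaces 13 → [2, 5, 7, 15, 16]
14 → replaces 15 → [2, 5, 7, 14, 16]
12 → replaces 14 → [2, 5, 7, 12, 16]
9 → replaces 12 → [2, 5, 7, 9, 16]
1 → replaces 2 → [1, 5, 7, 9, 16]
3 → replaces 5 → [1, 3, 7, 9, 16]
17 → extends → [1, 3, 7, 9, 16, 17]
Length 6; one witness is 10, 11, 13, 15, 16, 17.

10, 11, 13, 15, 16, 17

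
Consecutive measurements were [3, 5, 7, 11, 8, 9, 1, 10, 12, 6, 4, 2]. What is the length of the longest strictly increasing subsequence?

7

Track the smallest tail for each achievable length (strict):
3 → extends → [3]
5 → extends → [3, 5]
7 → extends → [3, 5, 7]
11 → extends → [3, 5, 7, 11]
8 → replaces 11 → [3, 5, 7, 8]
9 → extends → [3, 5, 7, 8, 9]
1 → replaces 3 → [1, 5, 7, 8, 9]
10 → extends → [1, 5, 7, 8, 9, 10]
12 → extends → [1, 5, 7, 8, 9, 10, 12]
6 → replaces 7 → [1, 5, 6, 8, 9, 10, 12]
4 → replaces 5 → [1, 4, 6, 8, 9, 10, 12]
2 → replaces 4 → [1, 2, 6, 8, 9, 10, 12]
Seven tails, so the longest strictly increasing subsequence has length 7 (e.g. 3, 5, 7, 8, 9, 10, 12).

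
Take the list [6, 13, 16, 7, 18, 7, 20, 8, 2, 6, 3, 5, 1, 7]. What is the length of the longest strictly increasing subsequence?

5

Let dp[i] be the length of the longest such subsequence ending at index i:
i:      1  2  3  4  5  6  7  8  9 10 11 12 13 14
a[i]:   6 13 16  7 18  7 20  8  2  6  3  5  1  7
dp:     1  2  3  2  4  2  5  3  1  2  2  3  1  4
Maximum dp value is 5.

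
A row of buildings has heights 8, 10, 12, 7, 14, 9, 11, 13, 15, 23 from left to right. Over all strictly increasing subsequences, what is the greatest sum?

82

Let S[i] be the best sum of a strictly increasing subsequence ending at i:
i:      1  2  3  4  5  6  7  8  9 10
a[i]:   8 10 12  7 14  9 11 13 15 23
S:      8 18 30  7 44 17 29 43 59 82
Maximum is 82 (e.g. 8 + 10 + 12 + 14 + 15 + 23).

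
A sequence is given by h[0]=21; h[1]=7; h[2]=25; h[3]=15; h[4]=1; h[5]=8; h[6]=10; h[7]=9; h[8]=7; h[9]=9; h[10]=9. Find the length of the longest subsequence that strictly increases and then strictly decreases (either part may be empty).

inc[i] = longest strictly increasing subsequence ending at i; dec[i] = longest strictly decreasing subsequence starting at i:
i:      0  1  2  3  4  5  6  7  8  9 10
h[i]:  21  7 25 15  1  8 10  9  7  9  9
inc:    1  1  2  2  1  2  3  3  2  3  3
dec:    5  2  5  4  1  2  3  2  1  1  1
Best peak at i=2 (value 25): inc=2, dec=5, length 2+5−1 = 6.

6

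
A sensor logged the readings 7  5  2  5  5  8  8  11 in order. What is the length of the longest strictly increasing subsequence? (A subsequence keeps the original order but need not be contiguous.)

4

Track the smallest tail for each achievable length (strict):
7 → extends → [7]
5 → replaces 7 → [5]
2 → replaces 5 → [2]
5 → extends → [2, 5]
5 → already a tail → [2, 5]
8 → extends → [2, 5, 8]
8 → already a tail → [2, 5, 8]
11 → extends → [2, 5, 8, 11]
Four tails, so the longest strictly increasing subsequence has length 4 (e.g. 2, 5, 8, 11).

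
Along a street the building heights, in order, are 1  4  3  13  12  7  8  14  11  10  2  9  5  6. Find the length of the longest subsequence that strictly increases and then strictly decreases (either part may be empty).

inc[i] = longest strictly increasing subsequence ending at i; dec[i] = longest strictly decreasing subsequence starting at i:
i:      1  2  3  4  5  6  7  8  9 10 11 12 13 14
a[i]:   1  4  3 13 12  7  8 14 11 10  2  9  5  6
inc:    1  2  2  3  3  3  4  5  5  5  2  5  3  4
dec:    1  3  2  6  5  2  2  5  4  3  1  2  1  1
Best peak at i=8 (value 14): inc=5, dec=5, length 5+5−1 = 9.

9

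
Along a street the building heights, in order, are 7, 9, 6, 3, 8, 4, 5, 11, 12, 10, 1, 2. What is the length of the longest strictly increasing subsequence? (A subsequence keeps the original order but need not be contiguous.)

5

Track the smallest tail for each achievable length (strict):
7 → extends → [7]
9 → extends → [7, 9]
6 → replaces 7 → [6, 9]
3 → replaces 6 → [3, 9]
8 → replaces 9 → [3, 8]
4 → replaces 8 → [3, 4]
5 → extends → [3, 4, 5]
11 → extends → [3, 4, 5, 11]
12 → extends → [3, 4, 5, 11, 12]
10 → replaces 11 → [3, 4, 5, 10, 12]
1 → replaces 3 → [1, 4, 5, 10, 12]
2 → replaces 4 → [1, 2, 5, 10, 12]
Five tails, so the longest strictly increasing subsequence has length 5 (e.g. 3, 4, 5, 11, 12).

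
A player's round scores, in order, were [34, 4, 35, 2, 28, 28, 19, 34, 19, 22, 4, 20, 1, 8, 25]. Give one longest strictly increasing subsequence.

4, 19, 22, 25

Patience tails give the LIS length; then backtrack through the dp parents:
34 → extends → [34]
4 → replaces 34 → [4]
35 → extends → [4, 35]
2 → replaces 4 → [2, 35]
28 → replaces 35 → [2, 28]
28 → already a tail → [2, 28]
19 → replaces 28 → [2, 19]
34 → extends → [2, 19, 34]
19 → already a tail → [2, 19, 34]
22 → replaces 34 → [2, 19, 22]
4 → replaces 19 → [2, 4, 22]
20 → replaces 22 → [2, 4, 20]
1 → replaces 2 → [1, 4, 20]
8 → replaces 20 → [1, 4, 8]
25 → extends → [1, 4, 8, 25]
Length 4; one witness is 4, 19, 22, 25.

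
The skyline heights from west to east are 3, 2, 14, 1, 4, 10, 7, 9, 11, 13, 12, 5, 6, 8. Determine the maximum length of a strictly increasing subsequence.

Let dp[i] be the length of the longest such subsequence ending at index i:
i:      1  2  3  4  5  6  7  8  9 10 11 12 13 14
a[i]:   3  2 14  1  4 10  7  9 11 13 12  5  6  8
dp:     1  1  2  1  2  3  3  4  5  6  6  3  4  5
Maximum dp value is 6.

6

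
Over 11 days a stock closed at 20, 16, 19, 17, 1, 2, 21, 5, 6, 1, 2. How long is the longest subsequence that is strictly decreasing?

Negate each value so 'decreasing' becomes 'increasing', then run patience tails on the negated sequence:
-20 → extends → [-20]
-16 → extends → [-20, -16]
-19 → replaces -16 → [-20, -19]
-17 → extends → [-20, -19, -17]
-1 → extends → [-20, -19, -17, -1]
-2 → replaces -1 → [-20, -19, -17, -2]
-21 → replaces -20 → [-21, -19, -17, -2]
-5 → replaces -2 → [-21, -19, -17, -5]
-6 → replaces -5 → [-21, -19, -17, -6]
-1 → extends → [-21, -19, -17, -6, -1]
-2 → replaces -1 → [-21, -19, -17, -6, -2]
Five tails, so the longest strictly decreasing subsequence of the original has length 5.

5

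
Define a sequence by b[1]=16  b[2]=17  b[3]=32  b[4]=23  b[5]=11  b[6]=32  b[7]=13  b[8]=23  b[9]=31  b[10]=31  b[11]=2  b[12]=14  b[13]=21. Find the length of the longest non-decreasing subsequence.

6

Let dp[i] be the length of the longest such subsequence ending at index i:
i:      1  2  3  4  5  6  7  8  9 10 11 12 13
b[i]:  16 17 32 23 11 32 13 23 31 31  2 14 21
dp:     1  2  3  3  1  4  2  4  5  6  1  3  4
Maximum dp value is 6.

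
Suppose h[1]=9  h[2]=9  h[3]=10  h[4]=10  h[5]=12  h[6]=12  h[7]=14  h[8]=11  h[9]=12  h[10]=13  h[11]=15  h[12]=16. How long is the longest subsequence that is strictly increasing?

7

Track the smallest tail for each achievable length (strict):
9 → extends → [9]
9 → already a tail → [9]
10 → extends → [9, 10]
10 → already a tail → [9, 10]
12 → extends → [9, 10, 12]
12 → already a tail → [9, 10, 12]
14 → extends → [9, 10, 12, 14]
11 → replaces 12 → [9, 10, 11, 14]
12 → replaces 14 → [9, 10, 11, 12]
13 → extends → [9, 10, 11, 12, 13]
15 → extends → [9, 10, 11, 12, 13, 15]
16 → extends → [9, 10, 11, 12, 13, 15, 16]
Seven tails, so the longest strictly increasing subsequence has length 7 (e.g. 9, 10, 11, 12, 13, 15, 16).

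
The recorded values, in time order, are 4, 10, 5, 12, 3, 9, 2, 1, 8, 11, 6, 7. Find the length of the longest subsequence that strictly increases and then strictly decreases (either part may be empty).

inc[i] = longest strictly increasing subsequence ending at i; dec[i] = longest strictly decreasing subsequence starting at i:
i:      1  2  3  4  5  6  7  8  9 10 11 12
a[i]:   4 10  5 12  3  9  2  1  8 11  6  7
inc:    1  2  2  3  1  3  1  1  3  4  3  4
dec:    4  5  4  4  3  3  2  1  2  2  1  1
Best peak at i=2 (value 10): inc=2, dec=5, length 2+5−1 = 6.

6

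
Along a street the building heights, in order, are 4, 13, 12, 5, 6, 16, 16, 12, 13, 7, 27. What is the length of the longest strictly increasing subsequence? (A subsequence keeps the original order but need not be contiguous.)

Let dp[i] be the length of the longest such subsequence ending at index i:
i:      1  2  3  4  5  6  7  8  9 10 11
a[i]:   4 13 12  5  6 16 16 12 13  7 27
dp:     1  2  2  2  3  4  4  4  5  4  6
Maximum dp value is 6.

6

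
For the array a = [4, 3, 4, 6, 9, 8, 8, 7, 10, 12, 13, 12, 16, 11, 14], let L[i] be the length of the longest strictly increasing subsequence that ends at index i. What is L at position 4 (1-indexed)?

3

dp[i] = 1 + max{dp[j] : j<i, a[j]<a[i]} (or 1 if no such j):
i:      1  2  3  4  5  6  7  8  9 10 11 12 13 14 15
a[i]:   4  3  4  6  9  8  8  7 10 12 13 12 16 11 14
dp:     1  1  2  3  4  4  4  4  5  6  7  6  8  6  8
At index 4 the value is 3.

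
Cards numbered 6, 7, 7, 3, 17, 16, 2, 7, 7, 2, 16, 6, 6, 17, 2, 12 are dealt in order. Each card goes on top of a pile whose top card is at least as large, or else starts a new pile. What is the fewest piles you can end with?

The minimum number of non-increasing subsequences covering a sequence equals the length of its longest strictly increasing subsequence.
LIS length is 4 (e.g. 6, 7, 16, 17), so 4 piles are needed.

4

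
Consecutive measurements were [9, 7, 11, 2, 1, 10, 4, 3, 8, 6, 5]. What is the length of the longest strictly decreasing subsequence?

5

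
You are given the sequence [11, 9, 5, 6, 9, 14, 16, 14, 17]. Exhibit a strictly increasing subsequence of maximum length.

Patience tails give the LIS length; then backtrack through the dp parents:
11 → extends → [11]
9 → replaces 11 → [9]
5 → replaces 9 → [5]
6 → extends → [5, 6]
9 → extends → [5, 6, 9]
14 → extends → [5, 6, 9, 14]
16 → extends → [5, 6, 9, 14, 16]
14 → already a tail → [5, 6, 9, 14, 16]
17 → extends → [5, 6, 9, 14, 16, 17]
Length 6; one witness is 5, 6, 9, 14, 16, 17.

5, 6, 9, 14, 16, 17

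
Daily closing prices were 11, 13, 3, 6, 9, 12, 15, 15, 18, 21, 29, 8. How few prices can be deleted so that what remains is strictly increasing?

Fewest deletions = n − (longest strictly increasing subsequence).
Patience tails:
11 → extends → [11]
13 → extends → [11, 13]
3 → replaces 11 → [3, 13]
6 → replaces 13 → [3, 6]
9 → extends → [3, 6, 9]
12 → extends → [3, 6, 9, 12]
15 → extends → [3, 6, 9, 12, 15]
15 → already a tail → [3, 6, 9, 12, 15]
18 → extends → [3, 6, 9, 12, 15, 18]
21 → extends → [3, 6, 9, 12, 15, 18, 21]
29 → extends → [3, 6, 9, 12, 15, 18, 21, 29]
8 → replaces 9 → [3, 6, 8, 12, 15, 18, 21, 29]
Longest strictly increasing subsequence has length 8, so deletions = 12 − 8 = 4.

4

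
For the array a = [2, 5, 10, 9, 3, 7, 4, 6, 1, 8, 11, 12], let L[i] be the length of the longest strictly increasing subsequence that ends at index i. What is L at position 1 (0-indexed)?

2

dp[i] = 1 + max{dp[j] : j<i, a[j]<a[i]} (or 1 if no such j):
i:      0  1  2  3  4  5  6  7  8  9 10 11
a[i]:   2  5 10  9  3  7  4  6  1  8 11 12
dp:     1  2  3  3  2  3  3  4  1  5  6  7
At index 1 the value is 2.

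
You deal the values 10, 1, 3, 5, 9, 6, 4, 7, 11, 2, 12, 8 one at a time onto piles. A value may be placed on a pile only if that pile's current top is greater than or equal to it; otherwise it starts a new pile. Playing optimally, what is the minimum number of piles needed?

The minimum number of non-increasing subsequences covering a sequence equals the length of its longest strictly increasing subsequence.
LIS length is 7 (e.g. 1, 3, 5, 6, 7, 11, 12), so 7 piles are needed.

7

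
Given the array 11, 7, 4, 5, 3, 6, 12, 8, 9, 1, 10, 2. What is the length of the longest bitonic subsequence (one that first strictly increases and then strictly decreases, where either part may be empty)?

7

inc[i] = longest strictly increasing subsequence ending at i; dec[i] = longest strictly decreasing subsequence starting at i:
i:      1  2  3  4  5  6  7  8  9 10 11 12
a[i]:  11  7  4  5  3  6 12  8  9  1 10  2
inc:    1  1  1  2  1  3  4  4  5  1  6  2
dec:    5  4  3  3  2  2  3  2  2  1  2  1
Best peak at i=11 (value 10): inc=6, dec=2, length 6+2−1 = 7.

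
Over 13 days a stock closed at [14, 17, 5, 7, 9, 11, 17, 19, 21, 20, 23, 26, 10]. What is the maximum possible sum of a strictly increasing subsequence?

138

Let S[i] be the best sum of a strictly increasing subsequence ending at i:
i:       1   2   3   4   5   6   7   8   9  10  11  12  13
a[i]:   14  17   5   7   9  11  17  19  21  20  23  26  10
S:      14  31   5  12  21  32  49  68  89  88 112 138  31
Maximum is 138 (e.g. 5 + 7 + 9 + 11 + 17 + 19 + 21 + 23 + 26).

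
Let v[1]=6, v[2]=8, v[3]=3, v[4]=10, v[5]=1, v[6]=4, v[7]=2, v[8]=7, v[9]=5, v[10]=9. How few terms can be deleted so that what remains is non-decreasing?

Fewest deletions = n − (longest non-decreasing subsequence).
i:      1  2  3  4  5  6  7  8  9 10
v[i]:   6  8  3 10  1  4  2  7  5  9
dp:     1  2  1  3  1  2  2  3  3  4
max dp = 4, so deletions = 10 − 4 = 6.

6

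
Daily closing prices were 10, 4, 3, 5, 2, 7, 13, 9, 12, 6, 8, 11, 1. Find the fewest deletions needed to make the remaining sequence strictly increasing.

8

Fewest deletions = n − (longest strictly increasing subsequence).
Patience tails:
10 → extends → [10]
4 → replaces 10 → [4]
3 → replaces 4 → [3]
5 → extends → [3, 5]
2 → replaces 3 → [2, 5]
7 → extends → [2, 5, 7]
13 → extends → [2, 5, 7, 13]
9 → replaces 13 → [2, 5, 7, 9]
12 → extends → [2, 5, 7, 9, 12]
6 → replaces 7 → [2, 5, 6, 9, 12]
8 → replaces 9 → [2, 5, 6, 8, 12]
11 → replaces 12 → [2, 5, 6, 8, 11]
1 → replaces 2 → [1, 5, 6, 8, 11]
Longest strictly increasing subsequence has length 5, so deletions = 13 − 5 = 8.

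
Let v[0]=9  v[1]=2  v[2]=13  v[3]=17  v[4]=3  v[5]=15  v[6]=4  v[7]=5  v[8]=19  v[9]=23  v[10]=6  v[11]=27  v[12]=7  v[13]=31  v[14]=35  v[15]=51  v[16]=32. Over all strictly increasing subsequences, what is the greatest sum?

225

Let S[i] be the best sum of a strictly increasing subsequence ending at i:
i:       0   1   2   3   4   5   6   7   8   9  10  11  12  13  14  15  16
v[i]:    9   2  13  17   3  15   4   5  19  23   6  27   7  31  35  51  32
S:       9   2  22  39   5  37   9  14  58  81  20 108  27 139 174 225 171
Maximum is 225 (e.g. 9 + 13 + 17 + 19 + 23 + 27 + 31 + 35 + 51).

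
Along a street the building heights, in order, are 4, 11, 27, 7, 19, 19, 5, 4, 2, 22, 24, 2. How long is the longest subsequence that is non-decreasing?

6

Let dp[i] be the length of the longest such subsequence ending at index i:
i:      1  2  3  4  5  6  7  8  9 10 11 12
a[i]:   4 11 27  7 19 19  5  4  2 22 24  2
dp:     1  2  3  2  3  4  2  2  1  5  6  2
Maximum dp value is 6.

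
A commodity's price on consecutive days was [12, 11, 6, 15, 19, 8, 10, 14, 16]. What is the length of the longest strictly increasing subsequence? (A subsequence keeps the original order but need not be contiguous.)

5

Let dp[i] be the length of the longest such subsequence ending at index i:
i:      1  2  3  4  5  6  7  8  9
a[i]:  12 11  6 15 19  8 10 14 16
dp:     1  1  1  2  3  2  3  4  5
Maximum dp value is 5.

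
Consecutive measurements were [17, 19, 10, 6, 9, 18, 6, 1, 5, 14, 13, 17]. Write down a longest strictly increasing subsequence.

6, 9, 14, 17

Patience tails give the LIS length; then backtrack through the dp parents:
17 → extends → [17]
19 → extends → [17, 19]
10 → replaces 17 → [10, 19]
6 → replaces 10 → [6, 19]
9 → replaces 19 → [6, 9]
18 → extends → [6, 9, 18]
6 → already a tail → [6, 9, 18]
1 → replaces 6 → [1, 9, 18]
5 → replaces 9 → [1, 5, 18]
14 → replaces 18 → [1, 5, 14]
13 → replaces 14 → [1, 5, 13]
17 → extends → [1, 5, 13, 17]
Length 4; one witness is 6, 9, 14, 17.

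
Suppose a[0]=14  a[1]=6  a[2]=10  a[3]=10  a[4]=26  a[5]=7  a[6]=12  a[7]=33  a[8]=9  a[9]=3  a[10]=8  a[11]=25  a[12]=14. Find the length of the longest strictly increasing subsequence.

4

Track the smallest tail for each achievable length (strict):
14 → extends → [14]
6 → replaces 14 → [6]
10 → extends → [6, 10]
10 → already a tail → [6, 10]
26 → extends → [6, 10, 26]
7 → replaces 10 → [6, 7, 26]
12 → replaces 26 → [6, 7, 12]
33 → extends → [6, 7, 12, 33]
9 → replaces 12 → [6, 7, 9, 33]
3 → replaces 6 → [3, 7, 9, 33]
8 → replaces 9 → [3, 7, 8, 33]
25 → replaces 33 → [3, 7, 8, 25]
14 → replaces 25 → [3, 7, 8, 14]
Four tails, so the longest strictly increasing subsequence has length 4 (e.g. 6, 10, 26, 33).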